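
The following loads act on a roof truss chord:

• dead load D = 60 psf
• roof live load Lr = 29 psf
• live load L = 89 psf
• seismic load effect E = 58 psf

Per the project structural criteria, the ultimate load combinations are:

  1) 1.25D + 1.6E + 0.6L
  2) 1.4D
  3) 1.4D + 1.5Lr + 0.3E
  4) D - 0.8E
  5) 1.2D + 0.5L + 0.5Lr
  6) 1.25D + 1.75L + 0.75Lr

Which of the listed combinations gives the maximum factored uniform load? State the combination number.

Combination 6

1) 1.25(60) + 1.6(58) + 0.6(89) = 221.20
2) 1.4(60) = 84.00
3) 1.4(60) + 1.5(29) + 0.3(58) = 144.90
4) 1.0(60) - 0.8(58) = 13.60
5) 1.2(60) + 0.5(89) + 0.5(29) = 131.00
6) 1.25(60) + 1.75(89) + 0.75(29) = 252.50
The largest value is 252.50 psf from combination 6.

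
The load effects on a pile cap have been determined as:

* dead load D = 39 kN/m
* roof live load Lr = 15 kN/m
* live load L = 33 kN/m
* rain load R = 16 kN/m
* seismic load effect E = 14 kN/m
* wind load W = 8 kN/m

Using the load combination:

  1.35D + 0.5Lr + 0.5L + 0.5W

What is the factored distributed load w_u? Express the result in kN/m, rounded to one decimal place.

1.35(39) + 0.5(15) + 0.5(33) + 0.5(8) = 80.7
w_u = 80.7 kN/m.

80.7 kN/m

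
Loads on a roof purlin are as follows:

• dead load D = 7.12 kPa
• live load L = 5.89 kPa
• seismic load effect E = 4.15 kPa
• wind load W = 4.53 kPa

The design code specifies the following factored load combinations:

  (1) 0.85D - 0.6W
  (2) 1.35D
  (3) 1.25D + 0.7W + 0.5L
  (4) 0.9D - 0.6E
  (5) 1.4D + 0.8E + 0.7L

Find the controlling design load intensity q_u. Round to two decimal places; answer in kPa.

17.41 kPa

(1) 0.85(7.12) - 0.6(4.53) = 6.05 - 2.72 = 3.33
(2) 1.35(7.12) = 9.61
(3) 1.25(7.12) + 0.7(4.53) + 0.5(5.89) = 8.90 + 3.17 + 2.95 = 15.02
(4) 0.9(7.12) - 0.6(4.15) = 6.41 - 2.49 = 3.92
(5) 1.4(7.12) + 0.8(4.15) + 0.7(5.89) = 9.97 + 3.32 + 4.12 = 17.41
Maximum is from combination 5.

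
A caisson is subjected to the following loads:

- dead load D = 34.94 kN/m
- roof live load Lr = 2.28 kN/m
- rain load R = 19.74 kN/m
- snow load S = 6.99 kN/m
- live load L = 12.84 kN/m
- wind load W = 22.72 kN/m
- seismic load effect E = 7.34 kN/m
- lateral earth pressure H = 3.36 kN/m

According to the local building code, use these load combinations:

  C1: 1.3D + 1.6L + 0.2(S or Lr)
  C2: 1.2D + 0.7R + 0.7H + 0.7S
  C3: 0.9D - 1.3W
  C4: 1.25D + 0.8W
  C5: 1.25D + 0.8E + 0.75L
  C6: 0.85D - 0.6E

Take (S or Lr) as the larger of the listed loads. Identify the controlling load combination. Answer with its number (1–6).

Combination 1

(S or Lr) → S = 6.99 kN/m.
C1: 1.3(34.94) + 1.6(12.84) + 0.2(6.99) = 45.42 + 20.54 + 1.40 = 67.36
C2: 1.2(34.94) + 0.7(19.74) + 0.7(3.36) + 0.7(6.99) = 41.93 + 13.82 + 2.35 + 4.89 = 62.99
C3: 0.9(34.94) - 1.3(22.72) = 31.45 - 29.54 = 1.91
C4: 1.25(34.94) + 0.8(22.72) = 61.85
C5: 1.25(34.94) + 0.8(7.34) + 0.75(12.84) = 43.68 + 5.87 + 9.63 = 59.18
C6: 0.85(34.94) - 0.6(7.34) = 29.70 - 4.40 = 25.30
The largest value is 67.36 kN/m from combination 1.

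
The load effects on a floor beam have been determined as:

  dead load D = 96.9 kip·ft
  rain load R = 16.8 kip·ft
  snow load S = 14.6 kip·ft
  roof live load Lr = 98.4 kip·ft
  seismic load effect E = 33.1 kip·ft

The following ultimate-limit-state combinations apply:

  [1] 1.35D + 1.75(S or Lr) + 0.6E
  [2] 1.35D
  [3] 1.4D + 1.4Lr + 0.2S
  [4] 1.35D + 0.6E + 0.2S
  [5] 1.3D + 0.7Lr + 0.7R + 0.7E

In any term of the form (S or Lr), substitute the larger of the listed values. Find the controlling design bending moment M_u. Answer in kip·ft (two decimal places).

(S or Lr) → Lr = 98.4 kip·ft.
[1] 1.35(96.9) + 1.75(98.4) + 0.6(33.1) = 130.82 + 172.20 + 19.86 = 322.88
[2] 1.35(96.9) = 130.82
[3] 1.4(96.9) + 1.4(98.4) + 0.2(14.6) = 135.66 + 137.76 + 2.92 = 276.34
[4] 1.35(96.9) + 0.6(33.1) + 0.2(14.6) = 130.82 + 19.86 + 2.92 = 153.60
[5] 1.3(96.9) + 0.7(98.4) + 0.7(16.8) + 0.7(33.1) = 125.97 + 68.88 + 11.76 + 23.17 = 229.78
The controlling combination is 1, giving 322.88 kip·ft.

322.88 kip·ft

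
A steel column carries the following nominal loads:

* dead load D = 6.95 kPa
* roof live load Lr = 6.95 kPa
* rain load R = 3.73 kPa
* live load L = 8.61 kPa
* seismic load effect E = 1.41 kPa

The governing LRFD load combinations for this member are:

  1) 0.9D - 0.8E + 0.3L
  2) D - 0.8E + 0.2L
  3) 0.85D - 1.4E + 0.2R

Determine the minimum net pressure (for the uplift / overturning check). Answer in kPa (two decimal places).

1) 0.9(6.95) - 0.8(1.41) + 0.3(8.61) = 6.26 - 1.13 + 2.58 = 7.71
2) 1.0(6.95) - 0.8(1.41) + 0.2(8.61) = 6.95 - 1.13 + 1.72 = 7.54
3) 0.85(6.95) - 1.4(1.41) + 0.2(3.73) = 4.68
Combination 3 gives the minimum: 4.68 kPa.

4.68 kPa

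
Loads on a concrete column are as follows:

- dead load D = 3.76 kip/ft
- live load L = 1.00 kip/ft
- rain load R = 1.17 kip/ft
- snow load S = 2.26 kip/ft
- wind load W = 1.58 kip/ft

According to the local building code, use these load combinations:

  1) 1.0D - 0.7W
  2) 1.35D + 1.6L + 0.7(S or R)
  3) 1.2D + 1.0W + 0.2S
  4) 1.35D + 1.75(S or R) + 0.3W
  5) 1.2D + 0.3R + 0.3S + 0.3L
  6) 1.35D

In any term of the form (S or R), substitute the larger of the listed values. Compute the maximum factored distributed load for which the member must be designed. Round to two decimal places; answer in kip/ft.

(S or R) → S = 2.26 kip/ft.
1) 1.0(3.76) - 0.7(1.58) = 3.76 - 1.11 = 2.65
2) 1.35(3.76) + 1.6(1.00) + 0.7(2.26) = 5.08 + 1.60 + 1.58 = 8.26
3) 1.2(3.76) + 1.0(1.58) + 0.2(2.26) = 4.51 + 1.58 + 0.45 = 6.54
4) 1.35(3.76) + 1.75(2.26) + 0.3(1.58) = 5.08 + 3.96 + 0.47 = 9.51
5) 1.2(3.76) + 0.3(1.17) + 0.3(2.26) + 0.3(1.00) = 4.51 + 0.35 + 0.68 + 0.30 = 5.84
6) 1.35(3.76) = 5.08
Combination 4 governs: w_u = 9.51 kip/ft.

9.51 kip/ft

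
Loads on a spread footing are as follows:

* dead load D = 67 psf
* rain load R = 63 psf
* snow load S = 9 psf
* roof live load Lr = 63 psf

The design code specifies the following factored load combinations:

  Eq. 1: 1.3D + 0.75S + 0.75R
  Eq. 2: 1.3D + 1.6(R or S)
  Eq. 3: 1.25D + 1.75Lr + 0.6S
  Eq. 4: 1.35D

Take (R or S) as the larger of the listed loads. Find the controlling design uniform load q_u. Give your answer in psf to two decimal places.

199.40 psf

(R or S) → R = 63 psf.
Eq. 1: 1.3(67) + 0.75(9) + 0.75(63) = 141.10
Eq. 2: 1.3(67) + 1.6(63) = 187.90
Eq. 3: 1.25(67) + 1.75(63) + 0.6(9) = 199.40
Eq. 4: 1.35(67) = 90.45
Combination 3 governs: q_u = 199.40 psf.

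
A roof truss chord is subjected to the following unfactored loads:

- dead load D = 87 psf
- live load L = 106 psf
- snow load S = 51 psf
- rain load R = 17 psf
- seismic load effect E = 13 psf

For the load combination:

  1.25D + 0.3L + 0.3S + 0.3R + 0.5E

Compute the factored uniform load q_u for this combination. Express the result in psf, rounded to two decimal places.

1.25(87) + 0.3(106) + 0.3(51) + 0.3(17) + 0.5(13) = 108.75 + 31.80 + 15.30 + 5.10 + 6.50 = 167.45
q_u = 167.45 psf.

167.45 psf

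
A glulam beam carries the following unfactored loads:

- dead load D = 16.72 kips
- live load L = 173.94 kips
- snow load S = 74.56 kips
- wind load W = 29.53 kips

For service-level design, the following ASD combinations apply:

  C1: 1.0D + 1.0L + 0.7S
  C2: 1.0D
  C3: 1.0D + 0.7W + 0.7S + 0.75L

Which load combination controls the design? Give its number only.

C1: 1.0(16.72) + 1.0(173.94) + 0.7(74.56) = 242.85
C2: 1.0(16.72) = 16.72
C3: 1.0(16.72) + 0.7(29.53) + 0.7(74.56) + 0.75(173.94) = 220.04
The largest value is 242.85 kips from combination 1.

Combination 1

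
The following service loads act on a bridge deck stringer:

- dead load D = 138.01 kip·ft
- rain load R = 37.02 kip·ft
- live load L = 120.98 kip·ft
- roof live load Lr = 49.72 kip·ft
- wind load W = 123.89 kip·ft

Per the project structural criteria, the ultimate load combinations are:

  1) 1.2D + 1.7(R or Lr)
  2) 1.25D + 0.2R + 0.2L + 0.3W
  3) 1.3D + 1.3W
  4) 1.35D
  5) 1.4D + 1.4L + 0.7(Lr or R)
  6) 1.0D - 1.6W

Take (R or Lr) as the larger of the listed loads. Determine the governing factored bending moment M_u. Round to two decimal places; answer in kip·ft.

397.39 kip·ft

(R or Lr) → Lr = 49.72 kip·ft; (Lr or R) → Lr = 49.72 kip·ft.
1) 1.2(138.01) + 1.7(49.72) = 250.14
2) 1.25(138.01) + 0.2(37.02) + 0.2(120.98) + 0.3(123.89) = 172.51 + 7.40 + 24.20 + 37.17 = 241.28
3) 1.3(138.01) + 1.3(123.89) = 179.41 + 161.06 = 340.47
4) 1.35(138.01) = 186.31
5) 1.4(138.01) + 1.4(120.98) + 0.7(49.72) = 397.39
6) 1.0(138.01) - 1.6(123.89) = 138.01 - 198.22 = -60.21
Combination 5 governs: M_u = 397.39 kip·ft.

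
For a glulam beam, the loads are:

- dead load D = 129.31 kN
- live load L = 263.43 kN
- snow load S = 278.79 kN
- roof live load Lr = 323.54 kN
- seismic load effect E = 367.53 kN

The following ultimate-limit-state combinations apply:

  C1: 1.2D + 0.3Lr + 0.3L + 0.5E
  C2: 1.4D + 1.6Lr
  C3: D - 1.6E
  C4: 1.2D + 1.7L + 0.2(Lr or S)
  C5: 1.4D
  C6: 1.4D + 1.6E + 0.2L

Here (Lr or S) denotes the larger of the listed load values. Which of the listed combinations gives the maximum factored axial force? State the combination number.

(Lr or S) → Lr = 323.54 kN.
C1: 1.2(129.31) + 0.3(323.54) + 0.3(263.43) + 0.5(367.53) = 155.17 + 97.06 + 79.03 + 183.77 = 515.03
C2: 1.4(129.31) + 1.6(323.54) = 698.70
C3: 1.0(129.31) - 1.6(367.53) = 129.31 - 588.05 = -458.74
C4: 1.2(129.31) + 1.7(263.43) + 0.2(323.54) = 155.17 + 447.83 + 64.71 = 667.71
C5: 1.4(129.31) = 181.03
C6: 1.4(129.31) + 1.6(367.53) + 0.2(263.43) = 181.03 + 588.05 + 52.69 = 821.77
The largest value is 821.77 kN from combination 6.

Combination 6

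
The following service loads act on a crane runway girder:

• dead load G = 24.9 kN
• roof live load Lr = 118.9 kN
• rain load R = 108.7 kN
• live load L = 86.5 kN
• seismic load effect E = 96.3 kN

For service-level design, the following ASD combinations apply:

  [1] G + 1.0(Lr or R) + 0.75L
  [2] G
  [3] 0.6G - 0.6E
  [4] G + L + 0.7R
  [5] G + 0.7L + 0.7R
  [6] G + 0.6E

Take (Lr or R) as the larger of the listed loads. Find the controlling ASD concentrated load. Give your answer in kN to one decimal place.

(Lr or R) → Lr = 118.9 kN.
[1] 1.0(24.9) + 1.0(118.9) + 0.75(86.5) = 24.9 + 118.9 + 64.9 = 208.7
[2] 1.0(24.9) = 24.9
[3] 0.6(24.9) - 0.6(96.3) = -42.8
[4] 1.0(24.9) + 1.0(86.5) + 0.7(108.7) = 24.9 + 86.5 + 76.1 = 187.5
[5] 1.0(24.9) + 0.7(86.5) + 0.7(108.7) = 161.5
[6] 1.0(24.9) + 0.6(96.3) = 24.9 + 57.8 = 82.7
Combination 1 governs: P = 208.7 kN.

208.7 kN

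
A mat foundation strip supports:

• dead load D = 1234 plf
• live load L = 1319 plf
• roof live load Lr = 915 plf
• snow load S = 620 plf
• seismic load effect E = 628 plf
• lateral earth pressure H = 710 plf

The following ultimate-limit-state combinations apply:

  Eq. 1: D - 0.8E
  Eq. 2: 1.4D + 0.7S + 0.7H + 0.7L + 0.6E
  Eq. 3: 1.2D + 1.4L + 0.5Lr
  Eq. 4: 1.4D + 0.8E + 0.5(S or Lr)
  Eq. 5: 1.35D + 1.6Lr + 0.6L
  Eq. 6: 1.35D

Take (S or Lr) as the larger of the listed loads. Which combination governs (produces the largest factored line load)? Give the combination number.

(S or Lr) → Lr = 915 plf.
Eq. 1: 1.0(1234) - 0.8(628) = 1234.00 - 502.40 = 731.60
Eq. 2: 1.4(1234) + 0.7(620) + 0.7(710) + 0.7(1319) + 0.6(628) = 1727.60 + 434.00 + 497.00 + 923.30 + 376.80 = 3958.70
Eq. 3: 1.2(1234) + 1.4(1319) + 0.5(915) = 1480.80 + 1846.60 + 457.50 = 3784.90
Eq. 4: 1.4(1234) + 0.8(628) + 0.5(915) = 1727.60 + 502.40 + 457.50 = 2687.50
Eq. 5: 1.35(1234) + 1.6(915) + 0.6(1319) = 1665.90 + 1464.00 + 791.40 = 3921.30
Eq. 6: 1.35(1234) = 1665.90
The largest value is 3958.70 plf from combination 2.

Combination 2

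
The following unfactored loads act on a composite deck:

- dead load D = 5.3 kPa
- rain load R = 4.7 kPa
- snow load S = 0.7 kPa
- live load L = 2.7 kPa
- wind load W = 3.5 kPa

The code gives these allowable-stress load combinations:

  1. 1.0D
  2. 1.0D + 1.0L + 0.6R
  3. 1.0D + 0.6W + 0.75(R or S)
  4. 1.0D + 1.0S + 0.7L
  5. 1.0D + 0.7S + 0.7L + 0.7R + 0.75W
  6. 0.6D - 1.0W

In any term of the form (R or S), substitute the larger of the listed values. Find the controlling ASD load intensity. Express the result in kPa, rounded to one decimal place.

(R or S) → R = 4.7 kPa.
1. 1.0(5.3) = 5.3
2. 1.0(5.3) + 1.0(2.7) + 0.6(4.7) = 10.8
3. 1.0(5.3) + 0.6(3.5) + 0.75(4.7) = 10.9
4. 1.0(5.3) + 1.0(0.7) + 0.7(2.7) = 7.9
5. 1.0(5.3) + 0.7(0.7) + 0.7(2.7) + 0.7(4.7) + 0.75(3.5) = 13.6
6. 0.6(5.3) - 1.0(3.5) = -0.3
The controlling combination is 5, giving 13.6 kPa.

13.6 kPa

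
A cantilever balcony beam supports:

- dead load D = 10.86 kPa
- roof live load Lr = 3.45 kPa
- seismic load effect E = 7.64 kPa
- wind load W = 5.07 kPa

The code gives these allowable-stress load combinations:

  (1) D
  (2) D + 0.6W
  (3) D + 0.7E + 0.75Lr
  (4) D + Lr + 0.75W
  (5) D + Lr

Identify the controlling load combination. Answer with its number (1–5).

(1) 1.0(10.86) = 10.86
(2) 1.0(10.86) + 0.6(5.07) = 10.86 + 3.04 = 13.90
(3) 1.0(10.86) + 0.7(7.64) + 0.75(3.45) = 10.86 + 5.35 + 2.59 = 18.80
(4) 1.0(10.86) + 1.0(3.45) + 0.75(5.07) = 10.86 + 3.45 + 3.80 = 18.11
(5) 1.0(10.86) + 1.0(3.45) = 10.86 + 3.45 = 14.31
The largest value is 18.80 kPa from combination 3.

Combination 3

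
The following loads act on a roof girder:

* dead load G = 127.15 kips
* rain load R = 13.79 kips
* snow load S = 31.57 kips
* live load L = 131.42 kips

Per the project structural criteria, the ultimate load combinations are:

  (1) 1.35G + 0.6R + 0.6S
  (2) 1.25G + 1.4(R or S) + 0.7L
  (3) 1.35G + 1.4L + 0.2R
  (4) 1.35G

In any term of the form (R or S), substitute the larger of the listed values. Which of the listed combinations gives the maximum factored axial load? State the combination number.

(R or S) → S = 31.57 kips.
(1) 1.35(127.15) + 0.6(13.79) + 0.6(31.57) = 198.87
(2) 1.25(127.15) + 1.4(31.57) + 0.7(131.42) = 158.94 + 44.20 + 91.99 = 295.13
(3) 1.35(127.15) + 1.4(131.42) + 0.2(13.79) = 171.65 + 183.99 + 2.76 = 358.40
(4) 1.35(127.15) = 171.65
The largest value is 358.40 kips from combination 3.

Combination 3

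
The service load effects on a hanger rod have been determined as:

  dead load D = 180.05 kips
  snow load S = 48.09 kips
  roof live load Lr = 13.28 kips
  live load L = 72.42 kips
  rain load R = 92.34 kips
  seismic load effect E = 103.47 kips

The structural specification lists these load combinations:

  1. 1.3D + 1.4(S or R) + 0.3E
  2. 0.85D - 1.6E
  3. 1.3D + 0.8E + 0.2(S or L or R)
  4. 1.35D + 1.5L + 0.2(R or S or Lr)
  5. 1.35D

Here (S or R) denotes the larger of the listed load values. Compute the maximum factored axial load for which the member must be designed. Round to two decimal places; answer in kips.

(S or R) → R = 92.34 kips; (S or L or R) → R = 92.34 kips; (R or S or Lr) → R = 92.34 kips.
1. 1.3(180.05) + 1.4(92.34) + 0.3(103.47) = 394.38
2. 0.85(180.05) - 1.6(103.47) = -12.51
3. 1.3(180.05) + 0.8(103.47) + 0.2(92.34) = 335.31
4. 1.35(180.05) + 1.5(72.42) + 0.2(92.34) = 370.17
5. 1.35(180.05) = 243.07
Combination 1 governs: P_u = 394.38 kips.

394.38 kips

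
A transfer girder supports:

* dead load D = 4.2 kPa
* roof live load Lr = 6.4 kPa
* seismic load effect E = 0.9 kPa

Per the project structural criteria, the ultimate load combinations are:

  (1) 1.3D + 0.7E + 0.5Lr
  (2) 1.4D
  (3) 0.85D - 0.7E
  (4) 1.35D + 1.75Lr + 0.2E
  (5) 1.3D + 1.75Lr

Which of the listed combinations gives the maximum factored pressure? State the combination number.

(1) 1.3(4.2) + 0.7(0.9) + 0.5(6.4) = 5.46 + 0.63 + 3.20 = 9.29
(2) 1.4(4.2) = 5.88
(3) 0.85(4.2) - 0.7(0.9) = 3.57 - 0.63 = 2.94
(4) 1.35(4.2) + 1.75(6.4) + 0.2(0.9) = 5.67 + 11.20 + 0.18 = 17.05
(5) 1.3(4.2) + 1.75(6.4) = 5.46 + 11.20 = 16.66
The largest value is 17.05 kPa from combination 4.

Combination 4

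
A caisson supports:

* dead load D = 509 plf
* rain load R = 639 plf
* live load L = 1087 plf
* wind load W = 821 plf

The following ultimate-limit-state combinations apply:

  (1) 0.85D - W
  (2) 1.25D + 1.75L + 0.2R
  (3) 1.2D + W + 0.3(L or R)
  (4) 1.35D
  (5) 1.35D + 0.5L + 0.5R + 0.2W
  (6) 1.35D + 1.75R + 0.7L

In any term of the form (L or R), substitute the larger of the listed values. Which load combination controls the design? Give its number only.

Combination 2

(L or R) → L = 1087 plf.
(1) 0.85(509) - 1.0(821) = -388.4
(2) 1.25(509) + 1.75(1087) + 0.2(639) = 2666.3
(3) 1.2(509) + 1.0(821) + 0.3(1087) = 1757.9
(4) 1.35(509) = 687.2
(5) 1.35(509) + 0.5(1087) + 0.5(639) + 0.2(821) = 1714.4
(6) 1.35(509) + 1.75(639) + 0.7(1087) = 2566.3
The largest value is 2666.3 plf from combination 2.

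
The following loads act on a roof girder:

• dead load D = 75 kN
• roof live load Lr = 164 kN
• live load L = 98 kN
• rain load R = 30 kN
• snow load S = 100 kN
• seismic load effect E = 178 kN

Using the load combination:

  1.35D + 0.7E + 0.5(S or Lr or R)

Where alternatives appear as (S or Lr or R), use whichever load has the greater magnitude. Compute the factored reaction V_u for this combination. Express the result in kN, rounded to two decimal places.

307.85 kN

(S or Lr or R) → Lr = 164 kN.
1.35(75) + 0.7(178) + 0.5(164) = 101.25 + 124.60 + 82.00 = 307.85
V_u = 307.85 kN.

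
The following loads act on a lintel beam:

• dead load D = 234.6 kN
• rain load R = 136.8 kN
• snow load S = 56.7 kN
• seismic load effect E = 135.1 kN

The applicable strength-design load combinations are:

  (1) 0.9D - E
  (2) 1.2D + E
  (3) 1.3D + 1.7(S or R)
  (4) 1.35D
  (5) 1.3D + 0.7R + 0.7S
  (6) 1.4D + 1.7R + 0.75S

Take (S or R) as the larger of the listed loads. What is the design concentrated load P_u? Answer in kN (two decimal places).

603.53 kN

(S or R) → R = 136.8 kN.
(1) 0.9(234.6) - 1.0(135.1) = 76.04
(2) 1.2(234.6) + 1.0(135.1) = 416.62
(3) 1.3(234.6) + 1.7(136.8) = 537.54
(4) 1.35(234.6) = 316.71
(5) 1.3(234.6) + 0.7(136.8) + 0.7(56.7) = 440.43
(6) 1.4(234.6) + 1.7(136.8) + 0.75(56.7) = 603.53
Maximum is from combination 6.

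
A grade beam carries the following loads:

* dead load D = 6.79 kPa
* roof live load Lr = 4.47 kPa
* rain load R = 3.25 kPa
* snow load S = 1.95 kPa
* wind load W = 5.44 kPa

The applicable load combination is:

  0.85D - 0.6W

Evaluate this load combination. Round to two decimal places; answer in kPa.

0.85(6.79) - 0.6(5.44) = 2.51
p_u = 2.51 kPa.

2.51 kPa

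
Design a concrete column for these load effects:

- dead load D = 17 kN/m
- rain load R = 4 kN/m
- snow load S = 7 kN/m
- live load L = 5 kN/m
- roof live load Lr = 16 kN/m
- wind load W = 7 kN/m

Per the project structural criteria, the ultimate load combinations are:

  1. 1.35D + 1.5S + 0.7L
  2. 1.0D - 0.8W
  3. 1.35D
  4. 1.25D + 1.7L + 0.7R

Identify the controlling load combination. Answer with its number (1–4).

1. 1.35(17) + 1.5(7) + 0.7(5) = 23.0 + 10.5 + 3.5 = 37.0
2. 1.0(17) - 0.8(7) = 17.0 - 5.6 = 11.4
3. 1.35(17) = 23.0
4. 1.25(17) + 1.7(5) + 0.7(4) = 21.3 + 8.5 + 2.8 = 32.6
The largest value is 37.0 kN/m from combination 1.

Combination 1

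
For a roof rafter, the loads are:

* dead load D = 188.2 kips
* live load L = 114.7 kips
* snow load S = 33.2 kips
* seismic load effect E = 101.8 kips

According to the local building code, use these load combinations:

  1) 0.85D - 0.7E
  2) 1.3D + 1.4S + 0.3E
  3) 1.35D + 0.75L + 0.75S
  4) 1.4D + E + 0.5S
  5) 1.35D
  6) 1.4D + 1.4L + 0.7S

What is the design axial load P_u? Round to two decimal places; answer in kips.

447.30 kips

1) 0.85(188.2) - 0.7(101.8) = 88.71
2) 1.3(188.2) + 1.4(33.2) + 0.3(101.8) = 321.68
3) 1.35(188.2) + 0.75(114.7) + 0.75(33.2) = 365.00
4) 1.4(188.2) + 1.0(101.8) + 0.5(33.2) = 381.88
5) 1.35(188.2) = 254.07
6) 1.4(188.2) + 1.4(114.7) + 0.7(33.2) = 447.30
Combination 6 governs: P_u = 447.30 kips.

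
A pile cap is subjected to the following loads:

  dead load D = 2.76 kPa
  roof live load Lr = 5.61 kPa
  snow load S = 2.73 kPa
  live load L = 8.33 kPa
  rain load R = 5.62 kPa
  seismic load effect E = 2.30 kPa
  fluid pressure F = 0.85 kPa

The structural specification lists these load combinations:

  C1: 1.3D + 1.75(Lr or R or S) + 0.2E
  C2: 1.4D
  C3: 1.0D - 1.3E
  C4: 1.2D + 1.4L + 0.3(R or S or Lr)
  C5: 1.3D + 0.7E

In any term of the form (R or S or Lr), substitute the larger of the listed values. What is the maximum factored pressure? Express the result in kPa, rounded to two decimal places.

(Lr or R or S) → R = 5.62 kPa; (R or S or Lr) → R = 5.62 kPa.
C1: 1.3(2.76) + 1.75(5.62) + 0.2(2.30) = 13.88
C2: 1.4(2.76) = 3.86
C3: 1.0(2.76) - 1.3(2.30) = -0.23
C4: 1.2(2.76) + 1.4(8.33) + 0.3(5.62) = 16.66
C5: 1.3(2.76) + 0.7(2.30) = 5.20
The controlling combination is 4, giving 16.66 kPa.

16.66 kPa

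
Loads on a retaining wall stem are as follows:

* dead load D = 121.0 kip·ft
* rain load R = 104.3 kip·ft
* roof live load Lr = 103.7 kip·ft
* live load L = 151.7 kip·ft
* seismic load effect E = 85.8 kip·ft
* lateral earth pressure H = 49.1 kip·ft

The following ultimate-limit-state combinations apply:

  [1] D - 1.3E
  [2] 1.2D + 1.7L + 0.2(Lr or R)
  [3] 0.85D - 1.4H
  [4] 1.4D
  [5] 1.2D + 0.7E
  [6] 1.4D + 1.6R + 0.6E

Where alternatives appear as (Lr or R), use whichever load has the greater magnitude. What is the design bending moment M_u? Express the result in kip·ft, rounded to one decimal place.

424.0 kip·ft

(Lr or R) → R = 104.3 kip·ft.
[1] 1.0(121.0) - 1.3(85.8) = 9.5
[2] 1.2(121.0) + 1.7(151.7) + 0.2(104.3) = 424.0
[3] 0.85(121.0) - 1.4(49.1) = 34.1
[4] 1.4(121.0) = 169.4
[5] 1.2(121.0) + 0.7(85.8) = 205.3
[6] 1.4(121.0) + 1.6(104.3) + 0.6(85.8) = 387.8
The controlling combination is 2, giving 424.0 kip·ft.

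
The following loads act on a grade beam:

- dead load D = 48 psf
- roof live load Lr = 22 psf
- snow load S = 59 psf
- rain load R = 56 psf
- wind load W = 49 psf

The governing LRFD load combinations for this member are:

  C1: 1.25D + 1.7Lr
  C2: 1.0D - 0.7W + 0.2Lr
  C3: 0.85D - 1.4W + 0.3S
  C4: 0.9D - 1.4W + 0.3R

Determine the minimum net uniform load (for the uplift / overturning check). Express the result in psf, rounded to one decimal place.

C1: 1.25(48) + 1.7(22) = 97.4
C2: 1.0(48) - 0.7(49) + 0.2(22) = 18.1
C3: 0.85(48) - 1.4(49) + 0.3(59) = -10.1
C4: 0.9(48) - 1.4(49) + 0.3(56) = -8.6
Combination 3 gives the minimum: -10.1 psf.

-10.1 psf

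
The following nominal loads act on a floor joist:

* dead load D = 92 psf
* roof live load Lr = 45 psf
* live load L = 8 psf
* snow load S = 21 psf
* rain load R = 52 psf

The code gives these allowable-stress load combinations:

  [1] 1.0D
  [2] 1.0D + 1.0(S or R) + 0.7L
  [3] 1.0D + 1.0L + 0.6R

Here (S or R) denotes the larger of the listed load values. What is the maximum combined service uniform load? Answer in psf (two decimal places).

149.60 psf

(S or R) → R = 52 psf.
[1] 1.0(92) = 92.00
[2] 1.0(92) + 1.0(52) + 0.7(8) = 92.00 + 52.00 + 5.60 = 149.60
[3] 1.0(92) + 1.0(8) + 0.6(52) = 92.00 + 8.00 + 31.20 = 131.20
The controlling combination is 2, giving 149.60 psf.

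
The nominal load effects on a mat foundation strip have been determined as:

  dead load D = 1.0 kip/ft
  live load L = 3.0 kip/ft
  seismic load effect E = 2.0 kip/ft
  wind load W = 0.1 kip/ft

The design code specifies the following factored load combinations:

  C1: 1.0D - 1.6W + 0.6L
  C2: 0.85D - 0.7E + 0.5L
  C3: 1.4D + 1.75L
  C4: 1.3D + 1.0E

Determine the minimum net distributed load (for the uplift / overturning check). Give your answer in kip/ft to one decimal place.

C1: 1.0(1.0) - 1.6(0.1) + 0.6(3.0) = 2.6
C2: 0.85(1.0) - 0.7(2.0) + 0.5(3.0) = 1.0
C3: 1.4(1.0) + 1.75(3.0) = 6.7
C4: 1.3(1.0) + 1.0(2.0) = 3.3
Combination 2 gives the minimum: 1.0 kip/ft.

1.0 kip/ft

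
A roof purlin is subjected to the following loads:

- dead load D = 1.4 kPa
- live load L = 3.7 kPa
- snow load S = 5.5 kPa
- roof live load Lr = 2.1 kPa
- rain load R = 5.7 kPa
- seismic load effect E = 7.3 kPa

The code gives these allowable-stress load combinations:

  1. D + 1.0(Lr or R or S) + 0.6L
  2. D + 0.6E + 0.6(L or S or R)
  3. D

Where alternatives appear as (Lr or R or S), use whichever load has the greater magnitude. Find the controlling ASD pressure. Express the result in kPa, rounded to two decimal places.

9.32 kPa

(Lr or R or S) → R = 5.7 kPa; (L or S or R) → R = 5.7 kPa.
1. 1.0(1.4) + 1.0(5.7) + 0.6(3.7) = 1.40 + 5.70 + 2.22 = 9.32
2. 1.0(1.4) + 0.6(7.3) + 0.6(5.7) = 1.40 + 4.38 + 3.42 = 9.20
3. 1.0(1.4) = 1.40
Combination 1 governs: p = 9.32 kPa.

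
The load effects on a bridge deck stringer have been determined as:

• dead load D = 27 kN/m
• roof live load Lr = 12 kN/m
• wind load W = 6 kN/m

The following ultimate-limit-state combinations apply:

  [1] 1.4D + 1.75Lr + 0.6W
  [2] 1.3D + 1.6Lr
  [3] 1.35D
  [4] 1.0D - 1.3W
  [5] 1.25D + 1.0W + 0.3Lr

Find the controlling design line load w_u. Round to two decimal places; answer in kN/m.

[1] 1.4(27) + 1.75(12) + 0.6(6) = 37.80 + 21.00 + 3.60 = 62.40
[2] 1.3(27) + 1.6(12) = 35.10 + 19.20 = 54.30
[3] 1.35(27) = 36.45
[4] 1.0(27) - 1.3(6) = 27.00 - 7.80 = 19.20
[5] 1.25(27) + 1.0(6) + 0.3(12) = 33.75 + 6.00 + 3.60 = 43.35
Maximum is from combination 1.

62.40 kN/m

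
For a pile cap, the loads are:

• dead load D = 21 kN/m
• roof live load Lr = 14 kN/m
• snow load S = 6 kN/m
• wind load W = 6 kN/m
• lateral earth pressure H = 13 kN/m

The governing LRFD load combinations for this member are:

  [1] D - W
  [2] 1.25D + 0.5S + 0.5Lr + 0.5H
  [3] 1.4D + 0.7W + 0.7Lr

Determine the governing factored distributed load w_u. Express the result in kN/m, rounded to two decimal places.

43.40 kN/m

[1] 1.0(21) - 1.0(6) = 15.00
[2] 1.25(21) + 0.5(6) + 0.5(14) + 0.5(13) = 42.75
[3] 1.4(21) + 0.7(6) + 0.7(14) = 43.40
Combination 3 governs: w_u = 43.40 kN/m.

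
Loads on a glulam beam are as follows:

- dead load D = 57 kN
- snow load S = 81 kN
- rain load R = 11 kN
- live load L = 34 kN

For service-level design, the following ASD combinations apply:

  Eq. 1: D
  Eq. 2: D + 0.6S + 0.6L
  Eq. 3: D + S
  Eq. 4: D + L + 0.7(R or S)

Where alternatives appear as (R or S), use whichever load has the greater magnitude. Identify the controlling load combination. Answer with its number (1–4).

Combination 4

(R or S) → S = 81 kN.
Eq. 1: 1.0(57) = 57.00
Eq. 2: 1.0(57) + 0.6(81) + 0.6(34) = 57.00 + 48.60 + 20.40 = 126.00
Eq. 3: 1.0(57) + 1.0(81) = 57.00 + 81.00 = 138.00
Eq. 4: 1.0(57) + 1.0(34) + 0.7(81) = 57.00 + 34.00 + 56.70 = 147.70
The largest value is 147.70 kN from combination 4.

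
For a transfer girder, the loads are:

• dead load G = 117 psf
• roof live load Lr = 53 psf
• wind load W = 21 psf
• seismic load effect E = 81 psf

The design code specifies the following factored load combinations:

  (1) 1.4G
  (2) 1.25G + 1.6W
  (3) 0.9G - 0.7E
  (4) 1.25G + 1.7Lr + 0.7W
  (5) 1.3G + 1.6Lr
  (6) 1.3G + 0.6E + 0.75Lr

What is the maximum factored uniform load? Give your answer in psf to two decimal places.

(1) 1.4(117) = 163.80
(2) 1.25(117) + 1.6(21) = 146.25 + 33.60 = 179.85
(3) 0.9(117) - 0.7(81) = 105.30 - 56.70 = 48.60
(4) 1.25(117) + 1.7(53) + 0.7(21) = 146.25 + 90.10 + 14.70 = 251.05
(5) 1.3(117) + 1.6(53) = 152.10 + 84.80 = 236.90
(6) 1.3(117) + 0.6(81) + 0.75(53) = 152.10 + 48.60 + 39.75 = 240.45
Maximum is from combination 4.

251.05 psf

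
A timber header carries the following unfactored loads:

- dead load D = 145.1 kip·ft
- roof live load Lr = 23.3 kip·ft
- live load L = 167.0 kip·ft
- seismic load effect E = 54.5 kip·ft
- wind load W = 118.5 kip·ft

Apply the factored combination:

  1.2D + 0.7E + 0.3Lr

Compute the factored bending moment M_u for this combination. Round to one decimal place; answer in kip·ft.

1.2(145.1) + 0.7(54.5) + 0.3(23.3) = 219.3
M_u = 219.3 kip·ft.

219.3 kip·ft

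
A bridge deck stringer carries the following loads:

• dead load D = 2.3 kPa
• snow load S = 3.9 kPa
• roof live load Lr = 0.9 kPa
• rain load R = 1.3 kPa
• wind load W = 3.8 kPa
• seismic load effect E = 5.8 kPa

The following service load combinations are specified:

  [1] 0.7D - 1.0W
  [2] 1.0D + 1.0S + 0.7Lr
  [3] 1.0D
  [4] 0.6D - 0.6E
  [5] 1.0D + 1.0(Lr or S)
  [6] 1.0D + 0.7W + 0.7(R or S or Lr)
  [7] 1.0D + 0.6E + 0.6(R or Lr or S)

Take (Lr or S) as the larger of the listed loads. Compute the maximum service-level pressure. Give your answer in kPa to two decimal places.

(Lr or S) → S = 3.9 kPa; (R or S or Lr) → S = 3.9 kPa; (R or Lr or S) → S = 3.9 kPa.
[1] 0.7(2.3) - 1.0(3.8) = -2.19
[2] 1.0(2.3) + 1.0(3.9) + 0.7(0.9) = 6.83
[3] 1.0(2.3) = 2.30
[4] 0.6(2.3) - 0.6(5.8) = -2.10
[5] 1.0(2.3) + 1.0(3.9) = 6.20
[6] 1.0(2.3) + 0.7(3.8) + 0.7(3.9) = 7.69
[7] 1.0(2.3) + 0.6(5.8) + 0.6(3.9) = 8.12
Combination 7 governs: p = 8.12 kPa.

8.12 kPa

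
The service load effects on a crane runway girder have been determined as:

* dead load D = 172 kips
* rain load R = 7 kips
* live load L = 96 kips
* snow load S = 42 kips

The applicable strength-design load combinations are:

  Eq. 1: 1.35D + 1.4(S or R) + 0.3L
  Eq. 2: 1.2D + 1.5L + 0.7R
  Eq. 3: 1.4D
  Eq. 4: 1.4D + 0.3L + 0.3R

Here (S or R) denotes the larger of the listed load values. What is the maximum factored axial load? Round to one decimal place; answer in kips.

(S or R) → S = 42 kips.
Eq. 1: 1.35(172) + 1.4(42) + 0.3(96) = 232.2 + 58.8 + 28.8 = 319.8
Eq. 2: 1.2(172) + 1.5(96) + 0.7(7) = 206.4 + 144.0 + 4.9 = 355.3
Eq. 3: 1.4(172) = 240.8
Eq. 4: 1.4(172) + 0.3(96) + 0.3(7) = 240.8 + 28.8 + 2.1 = 271.7
Maximum is from combination 2.

355.3 kips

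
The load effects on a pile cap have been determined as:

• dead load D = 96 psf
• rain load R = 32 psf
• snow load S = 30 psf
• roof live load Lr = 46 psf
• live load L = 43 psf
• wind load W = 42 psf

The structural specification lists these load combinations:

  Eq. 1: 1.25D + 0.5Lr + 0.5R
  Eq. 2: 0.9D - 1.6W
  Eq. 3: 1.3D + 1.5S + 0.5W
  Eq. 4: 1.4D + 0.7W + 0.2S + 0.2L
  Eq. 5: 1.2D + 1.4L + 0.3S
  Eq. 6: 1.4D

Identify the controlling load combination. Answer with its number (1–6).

Combination 3

Eq. 1: 1.25(96) + 0.5(46) + 0.5(32) = 159.00
Eq. 2: 0.9(96) - 1.6(42) = 19.20
Eq. 3: 1.3(96) + 1.5(30) + 0.5(42) = 190.80
Eq. 4: 1.4(96) + 0.7(42) + 0.2(30) + 0.2(43) = 178.40
Eq. 5: 1.2(96) + 1.4(43) + 0.3(30) = 184.40
Eq. 6: 1.4(96) = 134.40
The largest value is 190.80 psf from combination 3.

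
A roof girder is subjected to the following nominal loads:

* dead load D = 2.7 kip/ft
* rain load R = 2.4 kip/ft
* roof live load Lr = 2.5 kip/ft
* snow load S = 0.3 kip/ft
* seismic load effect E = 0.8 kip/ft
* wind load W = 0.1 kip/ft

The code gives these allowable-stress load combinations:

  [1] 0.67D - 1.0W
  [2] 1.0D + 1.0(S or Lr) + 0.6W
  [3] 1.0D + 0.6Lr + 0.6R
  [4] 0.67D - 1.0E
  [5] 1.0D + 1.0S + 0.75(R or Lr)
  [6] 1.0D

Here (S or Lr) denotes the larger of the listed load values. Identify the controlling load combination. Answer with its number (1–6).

Combination 3

(S or Lr) → Lr = 2.5 kip/ft; (R or Lr) → Lr = 2.5 kip/ft.
[1] 0.67(2.7) - 1.0(0.1) = 1.81 - 0.10 = 1.71
[2] 1.0(2.7) + 1.0(2.5) + 0.6(0.1) = 2.70 + 2.50 + 0.06 = 5.26
[3] 1.0(2.7) + 0.6(2.5) + 0.6(2.4) = 2.70 + 1.50 + 1.44 = 5.64
[4] 0.67(2.7) - 1.0(0.8) = 1.81 - 0.80 = 1.01
[5] 1.0(2.7) + 1.0(0.3) + 0.75(2.5) = 2.70 + 0.30 + 1.88 = 4.88
[6] 1.0(2.7) = 2.70
The largest value is 5.64 kip/ft from combination 3.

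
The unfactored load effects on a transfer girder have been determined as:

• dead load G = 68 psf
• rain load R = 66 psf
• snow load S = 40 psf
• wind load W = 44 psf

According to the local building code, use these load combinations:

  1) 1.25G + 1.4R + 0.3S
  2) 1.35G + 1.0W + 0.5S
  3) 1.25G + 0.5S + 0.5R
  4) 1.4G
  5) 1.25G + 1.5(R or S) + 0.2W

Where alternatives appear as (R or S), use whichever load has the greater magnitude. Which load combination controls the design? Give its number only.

Combination 5

(R or S) → R = 66 psf.
1) 1.25(68) + 1.4(66) + 0.3(40) = 189.40
2) 1.35(68) + 1.0(44) + 0.5(40) = 155.80
3) 1.25(68) + 0.5(40) + 0.5(66) = 138.00
4) 1.4(68) = 95.20
5) 1.25(68) + 1.5(66) + 0.2(44) = 192.80
The largest value is 192.80 psf from combination 5.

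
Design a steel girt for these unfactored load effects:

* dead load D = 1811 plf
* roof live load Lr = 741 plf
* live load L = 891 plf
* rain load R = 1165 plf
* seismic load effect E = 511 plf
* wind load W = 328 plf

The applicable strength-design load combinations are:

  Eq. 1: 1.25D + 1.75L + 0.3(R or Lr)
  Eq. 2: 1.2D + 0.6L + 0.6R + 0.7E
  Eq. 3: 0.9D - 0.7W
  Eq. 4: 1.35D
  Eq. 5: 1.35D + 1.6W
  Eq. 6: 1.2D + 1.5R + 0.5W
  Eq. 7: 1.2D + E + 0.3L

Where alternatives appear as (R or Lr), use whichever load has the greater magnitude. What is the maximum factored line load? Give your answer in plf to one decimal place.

(R or Lr) → R = 1165 plf.
Eq. 1: 1.25(1811) + 1.75(891) + 0.3(1165) = 4172.5
Eq. 2: 1.2(1811) + 0.6(891) + 0.6(1165) + 0.7(511) = 2173.2 + 534.6 + 699.0 + 357.7 = 3764.5
Eq. 3: 0.9(1811) - 0.7(328) = 1629.9 - 229.6 = 1400.3
Eq. 4: 1.35(1811) = 2444.9
Eq. 5: 1.35(1811) + 1.6(328) = 2444.9 + 524.8 = 2969.7
Eq. 6: 1.2(1811) + 1.5(1165) + 0.5(328) = 2173.2 + 1747.5 + 164.0 = 4084.7
Eq. 7: 1.2(1811) + 1.0(511) + 0.3(891) = 2173.2 + 511.0 + 267.3 = 2951.5
Maximum is from combination 1.

4172.5 plf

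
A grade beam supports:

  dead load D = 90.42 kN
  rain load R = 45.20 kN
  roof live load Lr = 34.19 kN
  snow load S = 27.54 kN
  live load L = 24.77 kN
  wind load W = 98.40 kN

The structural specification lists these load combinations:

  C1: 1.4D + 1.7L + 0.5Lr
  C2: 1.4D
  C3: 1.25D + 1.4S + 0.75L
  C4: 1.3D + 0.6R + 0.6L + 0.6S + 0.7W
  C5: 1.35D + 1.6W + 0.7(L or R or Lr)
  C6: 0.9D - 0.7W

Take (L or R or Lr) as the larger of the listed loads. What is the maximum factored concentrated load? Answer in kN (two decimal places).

(L or R or Lr) → R = 45.20 kN.
C1: 1.4(90.42) + 1.7(24.77) + 0.5(34.19) = 185.79
C2: 1.4(90.42) = 126.59
C3: 1.25(90.42) + 1.4(27.54) + 0.75(24.77) = 170.16
C4: 1.3(90.42) + 0.6(45.20) + 0.6(24.77) + 0.6(27.54) + 0.7(98.40) = 117.55 + 27.12 + 14.86 + 16.52 + 68.88 = 244.93
C5: 1.35(90.42) + 1.6(98.40) + 0.7(45.20) = 122.07 + 157.44 + 31.64 = 311.15
C6: 0.9(90.42) - 0.7(98.40) = 81.38 - 68.88 = 12.50
The controlling combination is 5, giving 311.15 kN.

311.15 kN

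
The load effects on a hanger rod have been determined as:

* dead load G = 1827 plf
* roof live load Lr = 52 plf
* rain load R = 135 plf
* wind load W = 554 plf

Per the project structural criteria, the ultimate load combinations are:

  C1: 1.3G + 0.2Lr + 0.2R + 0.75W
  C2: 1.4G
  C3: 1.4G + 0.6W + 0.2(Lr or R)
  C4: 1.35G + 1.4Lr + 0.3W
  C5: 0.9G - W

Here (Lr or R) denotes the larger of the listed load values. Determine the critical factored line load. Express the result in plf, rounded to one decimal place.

2917.2 plf

(Lr or R) → R = 135 plf.
C1: 1.3(1827) + 0.2(52) + 0.2(135) + 0.75(554) = 2375.1 + 10.4 + 27.0 + 415.5 = 2828.0
C2: 1.4(1827) = 2557.8
C3: 1.4(1827) + 0.6(554) + 0.2(135) = 2557.8 + 332.4 + 27.0 = 2917.2
C4: 1.35(1827) + 1.4(52) + 0.3(554) = 2466.5 + 72.8 + 166.2 = 2705.5
C5: 0.9(1827) - 1.0(554) = 1644.3 - 554.0 = 1090.3
The controlling combination is 3, giving 2917.2 plf.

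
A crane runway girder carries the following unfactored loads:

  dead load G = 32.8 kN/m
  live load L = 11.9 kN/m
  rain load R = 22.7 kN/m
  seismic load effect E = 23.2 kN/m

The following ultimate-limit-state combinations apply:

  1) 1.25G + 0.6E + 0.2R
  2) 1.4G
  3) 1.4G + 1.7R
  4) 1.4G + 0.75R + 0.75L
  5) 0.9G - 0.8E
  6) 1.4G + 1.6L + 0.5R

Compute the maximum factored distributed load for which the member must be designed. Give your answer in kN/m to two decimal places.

1) 1.25(32.8) + 0.6(23.2) + 0.2(22.7) = 41.00 + 13.92 + 4.54 = 59.46
2) 1.4(32.8) = 45.92
3) 1.4(32.8) + 1.7(22.7) = 45.92 + 38.59 = 84.51
4) 1.4(32.8) + 0.75(22.7) + 0.75(11.9) = 71.87
5) 0.9(32.8) - 0.8(23.2) = 29.52 - 18.56 = 10.96
6) 1.4(32.8) + 1.6(11.9) + 0.5(22.7) = 45.92 + 19.04 + 11.35 = 76.31
The controlling combination is 3, giving 84.51 kN/m.

84.51 kN/m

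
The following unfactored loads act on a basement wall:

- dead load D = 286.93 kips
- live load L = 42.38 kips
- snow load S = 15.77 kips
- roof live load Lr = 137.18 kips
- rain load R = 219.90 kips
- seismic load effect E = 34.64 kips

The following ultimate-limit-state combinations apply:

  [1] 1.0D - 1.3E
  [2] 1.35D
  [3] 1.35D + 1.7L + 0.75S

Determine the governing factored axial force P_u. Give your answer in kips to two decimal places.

471.23 kips

[1] 1.0(286.93) - 1.3(34.64) = 286.93 - 45.03 = 241.90
[2] 1.35(286.93) = 387.36
[3] 1.35(286.93) + 1.7(42.38) + 0.75(15.77) = 471.23
The controlling combination is 3, giving 471.23 kips.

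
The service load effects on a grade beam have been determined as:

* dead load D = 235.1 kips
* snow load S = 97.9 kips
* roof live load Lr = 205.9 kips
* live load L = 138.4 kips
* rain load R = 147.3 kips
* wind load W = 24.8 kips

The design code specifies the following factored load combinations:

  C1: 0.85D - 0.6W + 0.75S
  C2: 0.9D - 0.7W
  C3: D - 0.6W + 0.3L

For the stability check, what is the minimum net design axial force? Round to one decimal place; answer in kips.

C1: 0.85(235.1) - 0.6(24.8) + 0.75(97.9) = 258.4
C2: 0.9(235.1) - 0.7(24.8) = 194.2
C3: 1.0(235.1) - 0.6(24.8) + 0.3(138.4) = 261.7
Combination 2 gives the minimum: 194.2 kips.

194.2 kips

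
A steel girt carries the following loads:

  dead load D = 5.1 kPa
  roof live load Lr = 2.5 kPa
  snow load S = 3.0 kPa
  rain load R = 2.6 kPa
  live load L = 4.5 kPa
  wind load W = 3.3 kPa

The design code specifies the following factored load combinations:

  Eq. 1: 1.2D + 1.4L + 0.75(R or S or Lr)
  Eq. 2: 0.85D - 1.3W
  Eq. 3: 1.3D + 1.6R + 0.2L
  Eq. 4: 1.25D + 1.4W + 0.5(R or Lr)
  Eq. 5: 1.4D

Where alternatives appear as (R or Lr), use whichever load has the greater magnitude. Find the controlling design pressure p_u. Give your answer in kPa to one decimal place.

(R or S or Lr) → S = 3.0 kPa; (R or Lr) → R = 2.6 kPa.
Eq. 1: 1.2(5.1) + 1.4(4.5) + 0.75(3.0) = 14.7
Eq. 2: 0.85(5.1) - 1.3(3.3) = 0.0
Eq. 3: 1.3(5.1) + 1.6(2.6) + 0.2(4.5) = 11.7
Eq. 4: 1.25(5.1) + 1.4(3.3) + 0.5(2.6) = 12.3
Eq. 5: 1.4(5.1) = 7.1
Combination 1 governs: p_u = 14.7 kPa.

14.7 kPa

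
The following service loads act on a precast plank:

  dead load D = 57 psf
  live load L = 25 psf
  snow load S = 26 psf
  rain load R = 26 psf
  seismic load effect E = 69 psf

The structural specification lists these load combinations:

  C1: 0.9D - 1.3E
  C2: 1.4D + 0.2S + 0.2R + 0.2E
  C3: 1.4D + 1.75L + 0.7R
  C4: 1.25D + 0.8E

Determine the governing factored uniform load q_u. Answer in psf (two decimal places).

141.75 psf

C1: 0.9(57) - 1.3(69) = -38.40
C2: 1.4(57) + 0.2(26) + 0.2(26) + 0.2(69) = 104.00
C3: 1.4(57) + 1.75(25) + 0.7(26) = 141.75
C4: 1.25(57) + 0.8(69) = 126.45
The controlling combination is 3, giving 141.75 psf.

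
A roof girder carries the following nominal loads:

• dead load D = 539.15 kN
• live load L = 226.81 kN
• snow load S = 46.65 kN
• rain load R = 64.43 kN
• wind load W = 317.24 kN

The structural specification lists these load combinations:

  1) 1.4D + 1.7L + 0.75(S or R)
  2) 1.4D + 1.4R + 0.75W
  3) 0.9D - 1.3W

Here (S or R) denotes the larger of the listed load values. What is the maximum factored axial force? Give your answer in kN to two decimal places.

(S or R) → R = 64.43 kN.
1) 1.4(539.15) + 1.7(226.81) + 0.75(64.43) = 754.81 + 385.58 + 48.32 = 1188.71
2) 1.4(539.15) + 1.4(64.43) + 0.75(317.24) = 754.81 + 90.20 + 237.93 = 1082.94
3) 0.9(539.15) - 1.3(317.24) = 72.82
Maximum is from combination 1.

1188.71 kN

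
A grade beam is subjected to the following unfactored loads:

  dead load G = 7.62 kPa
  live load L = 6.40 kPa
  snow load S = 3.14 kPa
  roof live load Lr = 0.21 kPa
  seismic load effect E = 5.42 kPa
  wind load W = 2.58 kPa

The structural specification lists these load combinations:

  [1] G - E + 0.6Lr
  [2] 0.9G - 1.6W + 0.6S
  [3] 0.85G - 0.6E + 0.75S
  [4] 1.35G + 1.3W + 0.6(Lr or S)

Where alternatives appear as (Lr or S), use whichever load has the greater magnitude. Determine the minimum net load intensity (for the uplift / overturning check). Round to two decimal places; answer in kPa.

(Lr or S) → S = 3.14 kPa.
[1] 1.0(7.62) - 1.0(5.42) + 0.6(0.21) = 2.33
[2] 0.9(7.62) - 1.6(2.58) + 0.6(3.14) = 4.61
[3] 0.85(7.62) - 0.6(5.42) + 0.75(3.14) = 5.58
[4] 1.35(7.62) + 1.3(2.58) + 0.6(3.14) = 15.53
Combination 1 gives the minimum: 2.33 kPa.

2.33 kPa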